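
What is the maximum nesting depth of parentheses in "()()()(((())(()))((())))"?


Input: "()()()(((())(()))((())))"
Tracking depth:
  Position 0 '(': depth becomes 1
  Position 1 ')': depth becomes 0
  Position 2 '(': depth becomes 1
  Position 3 ')': depth becomes 0
  Position 4 '(': depth becomes 1
  Position 5 ')': depth becomes 0
  Position 6 '(': depth becomes 1
  Position 7 '(': depth becomes 2
  Position 8 '(': depth becomes 3
  Position 9 '(': depth becomes 4
  Position 10 ')': depth becomes 3
  Position 11 ')': depth becomes 2
  Position 12 '(': depth becomes 3
  Position 13 '(': depth becomes 4
  Position 14 ')': depth becomes 3
  Position 15 ')': depth becomes 2
  Position 16 ')': depth becomes 1
  Position 17 '(': depth becomes 2
  Position 18 '(': depth becomes 3
  Position 19 '(': depth becomes 4
  Position 20 ')': depth becomes 3
  Position 21 ')': depth becomes 2
  Position 22 ')': depth becomes 1
  Position 23 ')': depth becomes 0
Maximum depth reached: 4

4


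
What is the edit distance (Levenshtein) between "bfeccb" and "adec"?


Computing edit distance: "bfeccb" -> "adec"
DP table:
           a    d    e    c
      0    1    2    3    4
  b   1    1    2    3    4
  f   2    2    2    3    4
  e   3    3    3    2    3
  c   4    4    4    3    2
  c   5    5    5    4    3
  b   6    6    6    5    4
Edit distance = dp[6][4] = 4

4


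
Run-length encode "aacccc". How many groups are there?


Input: aacccc
Scanning for consecutive runs:
  Group 1: 'a' x 2 (positions 0-1)
  Group 2: 'c' x 4 (positions 2-5)
Total groups: 2

2


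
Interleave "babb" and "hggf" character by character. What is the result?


Interleaving "babb" and "hggf":
  Position 0: 'b' from first, 'h' from second => "bh"
  Position 1: 'a' from first, 'g' from second => "ag"
  Position 2: 'b' from first, 'g' from second => "bg"
  Position 3: 'b' from first, 'f' from second => "bf"
Result: bhagbgbf

bhagbgbf


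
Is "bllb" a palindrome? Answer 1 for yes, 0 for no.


Input: bllb
Reversed: bllb
  Compare pos 0 ('b') with pos 3 ('b'): match
  Compare pos 1 ('l') with pos 2 ('l'): match
Result: palindrome

1


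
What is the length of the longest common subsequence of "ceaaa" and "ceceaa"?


LCS of "ceaaa" and "ceceaa"
DP table:
           c    e    c    e    a    a
      0    0    0    0    0    0    0
  c   0    1    1    1    1    1    1
  e   0    1    2    2    2    2    2
  a   0    1    2    2    2    3    3
  a   0    1    2    2    2    3    4
  a   0    1    2    2    2    3    4
LCS length = dp[5][6] = 4

4


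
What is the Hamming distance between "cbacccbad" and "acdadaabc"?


Comparing "cbacccbad" and "acdadaabc" position by position:
  Position 0: 'c' vs 'a' => differ
  Position 1: 'b' vs 'c' => differ
  Position 2: 'a' vs 'd' => differ
  Position 3: 'c' vs 'a' => differ
  Position 4: 'c' vs 'd' => differ
  Position 5: 'c' vs 'a' => differ
  Position 6: 'b' vs 'a' => differ
  Position 7: 'a' vs 'b' => differ
  Position 8: 'd' vs 'c' => differ
Total differences (Hamming distance): 9

9


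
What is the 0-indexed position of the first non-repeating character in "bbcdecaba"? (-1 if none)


Input: bbcdecaba
Character frequencies:
  'a': 2
  'b': 3
  'c': 2
  'd': 1
  'e': 1
Scanning left to right for freq == 1:
  Position 0 ('b'): freq=3, skip
  Position 1 ('b'): freq=3, skip
  Position 2 ('c'): freq=2, skip
  Position 3 ('d'): unique! => answer = 3

3


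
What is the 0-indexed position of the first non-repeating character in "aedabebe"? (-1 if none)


Input: aedabebe
Character frequencies:
  'a': 2
  'b': 2
  'd': 1
  'e': 3
Scanning left to right for freq == 1:
  Position 0 ('a'): freq=2, skip
  Position 1 ('e'): freq=3, skip
  Position 2 ('d'): unique! => answer = 2

2


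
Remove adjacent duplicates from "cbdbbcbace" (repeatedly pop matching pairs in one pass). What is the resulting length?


Input: cbdbbcbace
Stack-based adjacent duplicate removal:
  Read 'c': push. Stack: c
  Read 'b': push. Stack: cb
  Read 'd': push. Stack: cbd
  Read 'b': push. Stack: cbdb
  Read 'b': matches stack top 'b' => pop. Stack: cbd
  Read 'c': push. Stack: cbdc
  Read 'b': push. Stack: cbdcb
  Read 'a': push. Stack: cbdcba
  Read 'c': push. Stack: cbdcbac
  Read 'e': push. Stack: cbdcbace
Final stack: "cbdcbace" (length 8)

8


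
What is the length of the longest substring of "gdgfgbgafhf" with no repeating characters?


Input: "gdgfgbgafhf"
Sliding window (track last position of each char):
  Position 0 ('g'): window [0,0] length 1 -- new best
  Position 1 ('d'): window [0,1] length 2 -- new best
  Position 2 ('g'): repeat (last at 0), move window start to 1
  Position 2 ('g'): window [1,2] length 2
  Position 3 ('f'): window [1,3] length 3 -- new best
  Position 4 ('g'): repeat (last at 2), move window start to 3
  Position 4 ('g'): window [3,4] length 2
  Position 5 ('b'): window [3,5] length 3
  Position 6 ('g'): repeat (last at 4), move window start to 5
  Position 6 ('g'): window [5,6] length 2
  Position 7 ('a'): window [5,7] length 3
  Position 8 ('f'): window [5,8] length 4 -- new best
  Position 9 ('h'): window [5,9] length 5 -- new best
  Position 10 ('f'): repeat (last at 8), move window start to 9
  Position 10 ('f'): window [9,10] length 2
Longest substring with no repeats: "bgafh" with length 5

5


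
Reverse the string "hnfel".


Input: hnfel
Reading characters right to left:
  Position 4: 'l'
  Position 3: 'e'
  Position 2: 'f'
  Position 1: 'n'
  Position 0: 'h'
Reversed: lefnh

lefnh


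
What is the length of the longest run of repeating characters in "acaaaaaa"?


Input: "acaaaaaa"
Scanning for longest run:
  Position 1 ('c'): new char, reset run to 1
  Position 2 ('a'): new char, reset run to 1
  Position 3 ('a'): continues run of 'a', length=2
  Position 4 ('a'): continues run of 'a', length=3
  Position 5 ('a'): continues run of 'a', length=4
  Position 6 ('a'): continues run of 'a', length=5
  Position 7 ('a'): continues run of 'a', length=6
Longest run: 'a' with length 6

6


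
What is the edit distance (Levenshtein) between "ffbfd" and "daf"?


Computing edit distance: "ffbfd" -> "daf"
DP table:
           d    a    f
      0    1    2    3
  f   1    1    2    2
  f   2    2    2    2
  b   3    3    3    3
  f   4    4    4    3
  d   5    4    5    4
Edit distance = dp[5][3] = 4

4


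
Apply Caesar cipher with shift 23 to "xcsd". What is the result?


Caesar cipher: shift "xcsd" by 23
  'x' (pos 23) + 23 = pos 20 = 'u'
  'c' (pos 2) + 23 = pos 25 = 'z'
  's' (pos 18) + 23 = pos 15 = 'p'
  'd' (pos 3) + 23 = pos 0 = 'a'
Result: uzpa

uzpa


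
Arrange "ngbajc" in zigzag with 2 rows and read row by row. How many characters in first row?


Zigzag "ngbajc" into 2 rows:
Placing characters:
  'n' => row 0
  'g' => row 1
  'b' => row 0
  'a' => row 1
  'j' => row 0
  'c' => row 1
Rows:
  Row 0: "nbj"
  Row 1: "gac"
First row length: 3

3


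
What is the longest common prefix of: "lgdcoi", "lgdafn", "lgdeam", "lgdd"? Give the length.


Words: lgdcoi, lgdafn, lgdeam, lgdd
  Position 0: all 'l' => match
  Position 1: all 'g' => match
  Position 2: all 'd' => match
  Position 3: ('c', 'a', 'e', 'd') => mismatch, stop
LCP = "lgd" (length 3)

3


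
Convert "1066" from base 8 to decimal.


Input: "1066" in base 8
Positional expansion:
  Digit '1' (value 1) x 8^3 = 512
  Digit '0' (value 0) x 8^2 = 0
  Digit '6' (value 6) x 8^1 = 48
  Digit '6' (value 6) x 8^0 = 6
Sum = 566

566


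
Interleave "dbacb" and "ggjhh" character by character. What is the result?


Interleaving "dbacb" and "ggjhh":
  Position 0: 'd' from first, 'g' from second => "dg"
  Position 1: 'b' from first, 'g' from second => "bg"
  Position 2: 'a' from first, 'j' from second => "aj"
  Position 3: 'c' from first, 'h' from second => "ch"
  Position 4: 'b' from first, 'h' from second => "bh"
Result: dgbgajchbh

dgbgajchbh


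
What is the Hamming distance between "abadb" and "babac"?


Comparing "abadb" and "babac" position by position:
  Position 0: 'a' vs 'b' => differ
  Position 1: 'b' vs 'a' => differ
  Position 2: 'a' vs 'b' => differ
  Position 3: 'd' vs 'a' => differ
  Position 4: 'b' vs 'c' => differ
Total differences (Hamming distance): 5

5


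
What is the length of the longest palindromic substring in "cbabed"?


Input: "cbabed"
Checking substrings for palindromes:
  [1:4] "bab" (len 3) => palindrome
Longest palindromic substring: "bab" with length 3

3


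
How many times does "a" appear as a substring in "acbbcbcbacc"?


Searching for "a" in "acbbcbcbacc"
Scanning each position:
  Position 0: "a" => MATCH
  Position 1: "c" => no
  Position 2: "b" => no
  Position 3: "b" => no
  Position 4: "c" => no
  Position 5: "b" => no
  Position 6: "c" => no
  Position 7: "b" => no
  Position 8: "a" => MATCH
  Position 9: "c" => no
  Position 10: "c" => no
Total occurrences: 2

2


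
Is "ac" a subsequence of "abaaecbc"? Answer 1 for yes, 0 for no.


Check if "ac" is a subsequence of "abaaecbc"
Greedy scan:
  Position 0 ('a'): matches sub[0] = 'a'
  Position 1 ('b'): no match needed
  Position 2 ('a'): no match needed
  Position 3 ('a'): no match needed
  Position 4 ('e'): no match needed
  Position 5 ('c'): matches sub[1] = 'c'
  Position 6 ('b'): no match needed
  Position 7 ('c'): no match needed
All 2 characters matched => is a subsequence

1


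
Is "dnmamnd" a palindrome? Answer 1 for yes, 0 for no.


Input: dnmamnd
Reversed: dnmamnd
  Compare pos 0 ('d') with pos 6 ('d'): match
  Compare pos 1 ('n') with pos 5 ('n'): match
  Compare pos 2 ('m') with pos 4 ('m'): match
Result: palindrome

1


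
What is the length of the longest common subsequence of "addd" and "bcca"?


LCS of "addd" and "bcca"
DP table:
           b    c    c    a
      0    0    0    0    0
  a   0    0    0    0    1
  d   0    0    0    0    1
  d   0    0    0    0    1
  d   0    0    0    0    1
LCS length = dp[4][4] = 1

1


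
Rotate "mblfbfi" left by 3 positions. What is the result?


Input: "mblfbfi", rotate left by 3
First 3 characters: "mbl"
Remaining characters: "fbfi"
Concatenate remaining + first: "fbfi" + "mbl" = "fbfimbl"

fbfimbl


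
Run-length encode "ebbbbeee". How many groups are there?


Input: ebbbbeee
Scanning for consecutive runs:
  Group 1: 'e' x 1 (positions 0-0)
  Group 2: 'b' x 4 (positions 1-4)
  Group 3: 'e' x 3 (positions 5-7)
Total groups: 3

3


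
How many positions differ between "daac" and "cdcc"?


Comparing "daac" and "cdcc" position by position:
  Position 0: 'd' vs 'c' => DIFFER
  Position 1: 'a' vs 'd' => DIFFER
  Position 2: 'a' vs 'c' => DIFFER
  Position 3: 'c' vs 'c' => same
Positions that differ: 3

3


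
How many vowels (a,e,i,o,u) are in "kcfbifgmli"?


Input: kcfbifgmli
Checking each character:
  'k' at position 0: consonant
  'c' at position 1: consonant
  'f' at position 2: consonant
  'b' at position 3: consonant
  'i' at position 4: vowel (running total: 1)
  'f' at position 5: consonant
  'g' at position 6: consonant
  'm' at position 7: consonant
  'l' at position 8: consonant
  'i' at position 9: vowel (running total: 2)
Total vowels: 2

2


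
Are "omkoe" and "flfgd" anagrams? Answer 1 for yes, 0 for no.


Strings: "omkoe", "flfgd"
Sorted first:  ekmoo
Sorted second: dffgl
Differ at position 0: 'e' vs 'd' => not anagrams

0


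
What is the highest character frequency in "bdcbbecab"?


Input: bdcbbecab
Character counts:
  'a': 1
  'b': 4
  'c': 2
  'd': 1
  'e': 1
Maximum frequency: 4

4


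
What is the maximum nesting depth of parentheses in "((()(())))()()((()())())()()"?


Input: "((()(())))()()((()())())()()"
Tracking depth:
  Position 0 '(': depth becomes 1
  Position 1 '(': depth becomes 2
  Position 2 '(': depth becomes 3
  Position 3 ')': depth becomes 2
  Position 4 '(': depth becomes 3
  Position 5 '(': depth becomes 4
  Position 6 ')': depth becomes 3
  Position 7 ')': depth becomes 2
  Position 8 ')': depth becomes 1
  Position 9 ')': depth becomes 0
  Position 10 '(': depth becomes 1
  Position 11 ')': depth becomes 0
  Position 12 '(': depth becomes 1
  Position 13 ')': depth becomes 0
  Position 14 '(': depth becomes 1
  Position 15 '(': depth becomes 2
  Position 16 '(': depth becomes 3
  Position 17 ')': depth becomes 2
  Position 18 '(': depth becomes 3
  Position 19 ')': depth becomes 2
  Position 20 ')': depth becomes 1
  Position 21 '(': depth becomes 2
  Position 22 ')': depth becomes 1
  Position 23 ')': depth becomes 0
  Position 24 '(': depth becomes 1
  Position 25 ')': depth becomes 0
  Position 26 '(': depth becomes 1
  Position 27 ')': depth becomes 0
Maximum depth reached: 4

4


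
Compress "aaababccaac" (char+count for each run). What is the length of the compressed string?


Input: aaababccaac
Runs:
  'a' x 3 => "a3"
  'b' x 1 => "b1"
  'a' x 1 => "a1"
  'b' x 1 => "b1"
  'c' x 2 => "c2"
  'a' x 2 => "a2"
  'c' x 1 => "c1"
Compressed: "a3b1a1b1c2a2c1"
Compressed length: 14

14


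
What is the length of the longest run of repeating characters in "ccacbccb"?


Input: "ccacbccb"
Scanning for longest run:
  Position 1 ('c'): continues run of 'c', length=2
  Position 2 ('a'): new char, reset run to 1
  Position 3 ('c'): new char, reset run to 1
  Position 4 ('b'): new char, reset run to 1
  Position 5 ('c'): new char, reset run to 1
  Position 6 ('c'): continues run of 'c', length=2
  Position 7 ('b'): new char, reset run to 1
Longest run: 'c' with length 2

2


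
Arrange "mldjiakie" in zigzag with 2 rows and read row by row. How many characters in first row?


Zigzag "mldjiakie" into 2 rows:
Placing characters:
  'm' => row 0
  'l' => row 1
  'd' => row 0
  'j' => row 1
  'i' => row 0
  'a' => row 1
  'k' => row 0
  'i' => row 1
  'e' => row 0
Rows:
  Row 0: "mdike"
  Row 1: "ljai"
First row length: 5

5


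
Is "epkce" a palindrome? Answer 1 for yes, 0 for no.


Input: epkce
Reversed: eckpe
  Compare pos 0 ('e') with pos 4 ('e'): match
  Compare pos 1 ('p') with pos 3 ('c'): MISMATCH
Result: not a palindrome

0


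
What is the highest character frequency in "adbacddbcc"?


Input: adbacddbcc
Character counts:
  'a': 2
  'b': 2
  'c': 3
  'd': 3
Maximum frequency: 3

3


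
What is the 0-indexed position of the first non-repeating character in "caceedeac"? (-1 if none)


Input: caceedeac
Character frequencies:
  'a': 2
  'c': 3
  'd': 1
  'e': 3
Scanning left to right for freq == 1:
  Position 0 ('c'): freq=3, skip
  Position 1 ('a'): freq=2, skip
  Position 2 ('c'): freq=3, skip
  Position 3 ('e'): freq=3, skip
  Position 4 ('e'): freq=3, skip
  Position 5 ('d'): unique! => answer = 5

5


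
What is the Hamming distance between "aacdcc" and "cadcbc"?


Comparing "aacdcc" and "cadcbc" position by position:
  Position 0: 'a' vs 'c' => differ
  Position 1: 'a' vs 'a' => same
  Position 2: 'c' vs 'd' => differ
  Position 3: 'd' vs 'c' => differ
  Position 4: 'c' vs 'b' => differ
  Position 5: 'c' vs 'c' => same
Total differences (Hamming distance): 4

4


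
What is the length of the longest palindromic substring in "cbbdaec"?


Input: "cbbdaec"
Checking substrings for palindromes:
  [1:3] "bb" (len 2) => palindrome
Longest palindromic substring: "bb" with length 2

2


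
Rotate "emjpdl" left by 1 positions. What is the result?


Input: "emjpdl", rotate left by 1
First 1 characters: "e"
Remaining characters: "mjpdl"
Concatenate remaining + first: "mjpdl" + "e" = "mjpdle"

mjpdle


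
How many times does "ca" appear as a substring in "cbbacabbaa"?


Searching for "ca" in "cbbacabbaa"
Scanning each position:
  Position 0: "cb" => no
  Position 1: "bb" => no
  Position 2: "ba" => no
  Position 3: "ac" => no
  Position 4: "ca" => MATCH
  Position 5: "ab" => no
  Position 6: "bb" => no
  Position 7: "ba" => no
  Position 8: "aa" => no
Total occurrences: 1

1


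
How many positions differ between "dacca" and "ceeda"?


Comparing "dacca" and "ceeda" position by position:
  Position 0: 'd' vs 'c' => DIFFER
  Position 1: 'a' vs 'e' => DIFFER
  Position 2: 'c' vs 'e' => DIFFER
  Position 3: 'c' vs 'd' => DIFFER
  Position 4: 'a' vs 'a' => same
Positions that differ: 4

4


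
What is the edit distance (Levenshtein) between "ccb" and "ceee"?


Computing edit distance: "ccb" -> "ceee"
DP table:
           c    e    e    e
      0    1    2    3    4
  c   1    0    1    2    3
  c   2    1    1    2    3
  b   3    2    2    2    3
Edit distance = dp[3][4] = 3

3


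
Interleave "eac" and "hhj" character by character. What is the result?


Interleaving "eac" and "hhj":
  Position 0: 'e' from first, 'h' from second => "eh"
  Position 1: 'a' from first, 'h' from second => "ah"
  Position 2: 'c' from first, 'j' from second => "cj"
Result: ehahcj

ehahcj


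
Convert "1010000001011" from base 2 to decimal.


Input: "1010000001011" in base 2
Positional expansion:
  Digit '1' (value 1) x 2^12 = 4096
  Digit '0' (value 0) x 2^11 = 0
  Digit '1' (value 1) x 2^10 = 1024
  Digit '0' (value 0) x 2^9 = 0
  Digit '0' (value 0) x 2^8 = 0
  Digit '0' (value 0) x 2^7 = 0
  Digit '0' (value 0) x 2^6 = 0
  Digit '0' (value 0) x 2^5 = 0
  Digit '0' (value 0) x 2^4 = 0
  Digit '1' (value 1) x 2^3 = 8
  Digit '0' (value 0) x 2^2 = 0
  Digit '1' (value 1) x 2^1 = 2
  Digit '1' (value 1) x 2^0 = 1
Sum = 5131

5131


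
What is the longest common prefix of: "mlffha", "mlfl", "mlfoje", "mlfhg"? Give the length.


Words: mlffha, mlfl, mlfoje, mlfhg
  Position 0: all 'm' => match
  Position 1: all 'l' => match
  Position 2: all 'f' => match
  Position 3: ('f', 'l', 'o', 'h') => mismatch, stop
LCP = "mlf" (length 3)

3


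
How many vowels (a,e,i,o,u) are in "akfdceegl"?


Input: akfdceegl
Checking each character:
  'a' at position 0: vowel (running total: 1)
  'k' at position 1: consonant
  'f' at position 2: consonant
  'd' at position 3: consonant
  'c' at position 4: consonant
  'e' at position 5: vowel (running total: 2)
  'e' at position 6: vowel (running total: 3)
  'g' at position 7: consonant
  'l' at position 8: consonant
Total vowels: 3

3


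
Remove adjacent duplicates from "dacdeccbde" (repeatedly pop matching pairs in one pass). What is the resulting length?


Input: dacdeccbde
Stack-based adjacent duplicate removal:
  Read 'd': push. Stack: d
  Read 'a': push. Stack: da
  Read 'c': push. Stack: dac
  Read 'd': push. Stack: dacd
  Read 'e': push. Stack: dacde
  Read 'c': push. Stack: dacdec
  Read 'c': matches stack top 'c' => pop. Stack: dacde
  Read 'b': push. Stack: dacdeb
  Read 'd': push. Stack: dacdebd
  Read 'e': push. Stack: dacdebde
Final stack: "dacdebde" (length 8)

8


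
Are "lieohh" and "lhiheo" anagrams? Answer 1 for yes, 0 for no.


Strings: "lieohh", "lhiheo"
Sorted first:  ehhilo
Sorted second: ehhilo
Sorted forms match => anagrams

1


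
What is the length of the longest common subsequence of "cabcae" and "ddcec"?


LCS of "cabcae" and "ddcec"
DP table:
           d    d    c    e    c
      0    0    0    0    0    0
  c   0    0    0    1    1    1
  a   0    0    0    1    1    1
  b   0    0    0    1    1    1
  c   0    0    0    1    1    2
  a   0    0    0    1    1    2
  e   0    0    0    1    2    2
LCS length = dp[6][5] = 2

2


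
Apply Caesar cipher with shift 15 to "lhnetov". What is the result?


Caesar cipher: shift "lhnetov" by 15
  'l' (pos 11) + 15 = pos 0 = 'a'
  'h' (pos 7) + 15 = pos 22 = 'w'
  'n' (pos 13) + 15 = pos 2 = 'c'
  'e' (pos 4) + 15 = pos 19 = 't'
  't' (pos 19) + 15 = pos 8 = 'i'
  'o' (pos 14) + 15 = pos 3 = 'd'
  'v' (pos 21) + 15 = pos 10 = 'k'
Result: awctidk

awctidk


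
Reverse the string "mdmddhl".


Input: mdmddhl
Reading characters right to left:
  Position 6: 'l'
  Position 5: 'h'
  Position 4: 'd'
  Position 3: 'd'
  Position 2: 'm'
  Position 1: 'd'
  Position 0: 'm'
Reversed: lhddmdm

lhddmdm


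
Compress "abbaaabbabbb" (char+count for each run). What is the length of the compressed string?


Input: abbaaabbabbb
Runs:
  'a' x 1 => "a1"
  'b' x 2 => "b2"
  'a' x 3 => "a3"
  'b' x 2 => "b2"
  'a' x 1 => "a1"
  'b' x 3 => "b3"
Compressed: "a1b2a3b2a1b3"
Compressed length: 12

12


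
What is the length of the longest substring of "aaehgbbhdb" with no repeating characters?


Input: "aaehgbbhdb"
Sliding window (track last position of each char):
  Position 0 ('a'): window [0,0] length 1 -- new best
  Position 1 ('a'): repeat (last at 0), move window start to 1
  Position 1 ('a'): window [1,1] length 1
  Position 2 ('e'): window [1,2] length 2 -- new best
  Position 3 ('h'): window [1,3] length 3 -- new best
  Position 4 ('g'): window [1,4] length 4 -- new best
  Position 5 ('b'): window [1,5] length 5 -- new best
  Position 6 ('b'): repeat (last at 5), move window start to 6
  Position 6 ('b'): window [6,6] length 1
  Position 7 ('h'): window [6,7] length 2
  Position 8 ('d'): window [6,8] length 3
  Position 9 ('b'): repeat (last at 6), move window start to 7
  Position 9 ('b'): window [7,9] length 3
Longest substring with no repeats: "aehgb" with length 5

5


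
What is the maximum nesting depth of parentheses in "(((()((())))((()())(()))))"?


Input: "(((()((())))((()())(()))))"
Tracking depth:
  Position 0 '(': depth becomes 1
  Position 1 '(': depth becomes 2
  Position 2 '(': depth becomes 3
  Position 3 '(': depth becomes 4
  Position 4 ')': depth becomes 3
  Position 5 '(': depth becomes 4
  Position 6 '(': depth becomes 5
  Position 7 '(': depth becomes 6
  Position 8 ')': depth becomes 5
  Position 9 ')': depth becomes 4
  Position 10 ')': depth becomes 3
  Position 11 ')': depth becomes 2
  Position 12 '(': depth becomes 3
  Position 13 '(': depth becomes 4
  Position 14 '(': depth becomes 5
  Position 15 ')': depth becomes 4
  Position 16 '(': depth becomes 5
  Position 17 ')': depth becomes 4
  Position 18 ')': depth becomes 3
  Position 19 '(': depth becomes 4
  Position 20 '(': depth becomes 5
  Position 21 ')': depth becomes 4
  Position 22 ')': depth becomes 3
  Position 23 ')': depth becomes 2
  Position 24 ')': depth becomes 1
  Position 25 ')': depth becomes 0
Maximum depth reached: 6

6


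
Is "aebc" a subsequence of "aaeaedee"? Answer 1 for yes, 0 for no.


Check if "aebc" is a subsequence of "aaeaedee"
Greedy scan:
  Position 0 ('a'): matches sub[0] = 'a'
  Position 1 ('a'): no match needed
  Position 2 ('e'): matches sub[1] = 'e'
  Position 3 ('a'): no match needed
  Position 4 ('e'): no match needed
  Position 5 ('d'): no match needed
  Position 6 ('e'): no match needed
  Position 7 ('e'): no match needed
Only matched 2/4 characters => not a subsequence

0


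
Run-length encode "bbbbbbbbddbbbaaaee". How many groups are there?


Input: bbbbbbbbddbbbaaaee
Scanning for consecutive runs:
  Group 1: 'b' x 8 (positions 0-7)
  Group 2: 'd' x 2 (positions 8-9)
  Group 3: 'b' x 3 (positions 10-12)
  Group 4: 'a' x 3 (positions 13-15)
  Group 5: 'e' x 2 (positions 16-17)
Total groups: 5

5


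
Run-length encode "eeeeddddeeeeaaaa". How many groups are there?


Input: eeeeddddeeeeaaaa
Scanning for consecutive runs:
  Group 1: 'e' x 4 (positions 0-3)
  Group 2: 'd' x 4 (positions 4-7)
  Group 3: 'e' x 4 (positions 8-11)
  Group 4: 'a' x 4 (positions 12-15)
Total groups: 4

4


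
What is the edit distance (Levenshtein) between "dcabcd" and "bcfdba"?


Computing edit distance: "dcabcd" -> "bcfdba"
DP table:
           b    c    f    d    b    a
      0    1    2    3    4    5    6
  d   1    1    2    3    3    4    5
  c   2    2    1    2    3    4    5
  a   3    3    2    2    3    4    4
  b   4    3    3    3    3    3    4
  c   5    4    3    4    4    4    4
  d   6    5    4    4    4    5    5
Edit distance = dp[6][6] = 5

5


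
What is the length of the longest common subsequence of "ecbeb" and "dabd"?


LCS of "ecbeb" and "dabd"
DP table:
           d    a    b    d
      0    0    0    0    0
  e   0    0    0    0    0
  c   0    0    0    0    0
  b   0    0    0    1    1
  e   0    0    0    1    1
  b   0    0    0    1    1
LCS length = dp[5][4] = 1

1


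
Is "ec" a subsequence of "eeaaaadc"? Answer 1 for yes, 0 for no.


Check if "ec" is a subsequence of "eeaaaadc"
Greedy scan:
  Position 0 ('e'): matches sub[0] = 'e'
  Position 1 ('e'): no match needed
  Position 2 ('a'): no match needed
  Position 3 ('a'): no match needed
  Position 4 ('a'): no match needed
  Position 5 ('a'): no match needed
  Position 6 ('d'): no match needed
  Position 7 ('c'): matches sub[1] = 'c'
All 2 characters matched => is a subsequence

1


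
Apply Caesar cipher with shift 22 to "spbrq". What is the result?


Caesar cipher: shift "spbrq" by 22
  's' (pos 18) + 22 = pos 14 = 'o'
  'p' (pos 15) + 22 = pos 11 = 'l'
  'b' (pos 1) + 22 = pos 23 = 'x'
  'r' (pos 17) + 22 = pos 13 = 'n'
  'q' (pos 16) + 22 = pos 12 = 'm'
Result: olxnm

olxnm


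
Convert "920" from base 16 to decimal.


Input: "920" in base 16
Positional expansion:
  Digit '9' (value 9) x 16^2 = 2304
  Digit '2' (value 2) x 16^1 = 32
  Digit '0' (value 0) x 16^0 = 0
Sum = 2336

2336


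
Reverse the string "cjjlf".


Input: cjjlf
Reading characters right to left:
  Position 4: 'f'
  Position 3: 'l'
  Position 2: 'j'
  Position 1: 'j'
  Position 0: 'c'
Reversed: fljjc

fljjc


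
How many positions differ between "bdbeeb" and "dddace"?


Comparing "bdbeeb" and "dddace" position by position:
  Position 0: 'b' vs 'd' => DIFFER
  Position 1: 'd' vs 'd' => same
  Position 2: 'b' vs 'd' => DIFFER
  Position 3: 'e' vs 'a' => DIFFER
  Position 4: 'e' vs 'c' => DIFFER
  Position 5: 'b' vs 'e' => DIFFER
Positions that differ: 5

5


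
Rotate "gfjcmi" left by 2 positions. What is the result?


Input: "gfjcmi", rotate left by 2
First 2 characters: "gf"
Remaining characters: "jcmi"
Concatenate remaining + first: "jcmi" + "gf" = "jcmigf"

jcmigf


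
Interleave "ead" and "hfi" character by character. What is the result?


Interleaving "ead" and "hfi":
  Position 0: 'e' from first, 'h' from second => "eh"
  Position 1: 'a' from first, 'f' from second => "af"
  Position 2: 'd' from first, 'i' from second => "di"
Result: ehafdi

ehafdi


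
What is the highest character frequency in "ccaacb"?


Input: ccaacb
Character counts:
  'a': 2
  'b': 1
  'c': 3
Maximum frequency: 3

3


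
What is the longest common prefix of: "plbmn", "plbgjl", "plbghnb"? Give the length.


Words: plbmn, plbgjl, plbghnb
  Position 0: all 'p' => match
  Position 1: all 'l' => match
  Position 2: all 'b' => match
  Position 3: ('m', 'g', 'g') => mismatch, stop
LCP = "plb" (length 3)

3


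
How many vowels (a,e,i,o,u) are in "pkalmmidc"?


Input: pkalmmidc
Checking each character:
  'p' at position 0: consonant
  'k' at position 1: consonant
  'a' at position 2: vowel (running total: 1)
  'l' at position 3: consonant
  'm' at position 4: consonant
  'm' at position 5: consonant
  'i' at position 6: vowel (running total: 2)
  'd' at position 7: consonant
  'c' at position 8: consonant
Total vowels: 2

2


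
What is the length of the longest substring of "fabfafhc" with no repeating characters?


Input: "fabfafhc"
Sliding window (track last position of each char):
  Position 0 ('f'): window [0,0] length 1 -- new best
  Position 1 ('a'): window [0,1] length 2 -- new best
  Position 2 ('b'): window [0,2] length 3 -- new best
  Position 3 ('f'): repeat (last at 0), move window start to 1
  Position 3 ('f'): window [1,3] length 3
  Position 4 ('a'): repeat (last at 1), move window start to 2
  Position 4 ('a'): window [2,4] length 3
  Position 5 ('f'): repeat (last at 3), move window start to 4
  Position 5 ('f'): window [4,5] length 2
  Position 6 ('h'): window [4,6] length 3
  Position 7 ('c'): window [4,7] length 4 -- new best
Longest substring with no repeats: "afhc" with length 4

4


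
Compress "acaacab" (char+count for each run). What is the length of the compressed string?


Input: acaacab
Runs:
  'a' x 1 => "a1"
  'c' x 1 => "c1"
  'a' x 2 => "a2"
  'c' x 1 => "c1"
  'a' x 1 => "a1"
  'b' x 1 => "b1"
Compressed: "a1c1a2c1a1b1"
Compressed length: 12

12


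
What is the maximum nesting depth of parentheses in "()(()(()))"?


Input: "()(()(()))"
Tracking depth:
  Position 0 '(': depth becomes 1
  Position 1 ')': depth becomes 0
  Position 2 '(': depth becomes 1
  Position 3 '(': depth becomes 2
  Position 4 ')': depth becomes 1
  Position 5 '(': depth becomes 2
  Position 6 '(': depth becomes 3
  Position 7 ')': depth becomes 2
  Position 8 ')': depth becomes 1
  Position 9 ')': depth becomes 0
Maximum depth reached: 3

3


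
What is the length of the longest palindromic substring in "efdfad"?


Input: "efdfad"
Checking substrings for palindromes:
  [1:4] "fdf" (len 3) => palindrome
Longest palindromic substring: "fdf" with length 3

3


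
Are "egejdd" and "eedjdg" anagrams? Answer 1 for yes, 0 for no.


Strings: "egejdd", "eedjdg"
Sorted first:  ddeegj
Sorted second: ddeegj
Sorted forms match => anagrams

1


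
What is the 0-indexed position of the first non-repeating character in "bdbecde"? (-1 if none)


Input: bdbecde
Character frequencies:
  'b': 2
  'c': 1
  'd': 2
  'e': 2
Scanning left to right for freq == 1:
  Position 0 ('b'): freq=2, skip
  Position 1 ('d'): freq=2, skip
  Position 2 ('b'): freq=2, skip
  Position 3 ('e'): freq=2, skip
  Position 4 ('c'): unique! => answer = 4

4


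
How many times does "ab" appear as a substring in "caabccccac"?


Searching for "ab" in "caabccccac"
Scanning each position:
  Position 0: "ca" => no
  Position 1: "aa" => no
  Position 2: "ab" => MATCH
  Position 3: "bc" => no
  Position 4: "cc" => no
  Position 5: "cc" => no
  Position 6: "cc" => no
  Position 7: "ca" => no
  Position 8: "ac" => no
Total occurrences: 1

1


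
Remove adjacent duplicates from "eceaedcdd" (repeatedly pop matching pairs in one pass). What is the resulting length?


Input: eceaedcdd
Stack-based adjacent duplicate removal:
  Read 'e': push. Stack: e
  Read 'c': push. Stack: ec
  Read 'e': push. Stack: ece
  Read 'a': push. Stack: ecea
  Read 'e': push. Stack: eceae
  Read 'd': push. Stack: eceaed
  Read 'c': push. Stack: eceaedc
  Read 'd': push. Stack: eceaedcd
  Read 'd': matches stack top 'd' => pop. Stack: eceaedc
Final stack: "eceaedc" (length 7)

7


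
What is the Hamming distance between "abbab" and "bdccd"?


Comparing "abbab" and "bdccd" position by position:
  Position 0: 'a' vs 'b' => differ
  Position 1: 'b' vs 'd' => differ
  Position 2: 'b' vs 'c' => differ
  Position 3: 'a' vs 'c' => differ
  Position 4: 'b' vs 'd' => differ
Total differences (Hamming distance): 5

5


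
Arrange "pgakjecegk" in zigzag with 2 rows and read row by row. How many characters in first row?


Zigzag "pgakjecegk" into 2 rows:
Placing characters:
  'p' => row 0
  'g' => row 1
  'a' => row 0
  'k' => row 1
  'j' => row 0
  'e' => row 1
  'c' => row 0
  'e' => row 1
  'g' => row 0
  'k' => row 1
Rows:
  Row 0: "pajcg"
  Row 1: "gkeek"
First row length: 5

5


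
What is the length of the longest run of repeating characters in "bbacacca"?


Input: "bbacacca"
Scanning for longest run:
  Position 1 ('b'): continues run of 'b', length=2
  Position 2 ('a'): new char, reset run to 1
  Position 3 ('c'): new char, reset run to 1
  Position 4 ('a'): new char, reset run to 1
  Position 5 ('c'): new char, reset run to 1
  Position 6 ('c'): continues run of 'c', length=2
  Position 7 ('a'): new char, reset run to 1
Longest run: 'b' with length 2

2


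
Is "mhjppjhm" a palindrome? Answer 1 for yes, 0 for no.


Input: mhjppjhm
Reversed: mhjppjhm
  Compare pos 0 ('m') with pos 7 ('m'): match
  Compare pos 1 ('h') with pos 6 ('h'): match
  Compare pos 2 ('j') with pos 5 ('j'): match
  Compare pos 3 ('p') with pos 4 ('p'): match
Result: palindrome

1


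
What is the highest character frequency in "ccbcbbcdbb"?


Input: ccbcbbcdbb
Character counts:
  'b': 5
  'c': 4
  'd': 1
Maximum frequency: 5

5


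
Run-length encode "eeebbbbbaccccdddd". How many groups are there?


Input: eeebbbbbaccccdddd
Scanning for consecutive runs:
  Group 1: 'e' x 3 (positions 0-2)
  Group 2: 'b' x 5 (positions 3-7)
  Group 3: 'a' x 1 (positions 8-8)
  Group 4: 'c' x 4 (positions 9-12)
  Group 5: 'd' x 4 (positions 13-16)
Total groups: 5

5


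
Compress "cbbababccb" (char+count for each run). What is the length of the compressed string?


Input: cbbababccb
Runs:
  'c' x 1 => "c1"
  'b' x 2 => "b2"
  'a' x 1 => "a1"
  'b' x 1 => "b1"
  'a' x 1 => "a1"
  'b' x 1 => "b1"
  'c' x 2 => "c2"
  'b' x 1 => "b1"
Compressed: "c1b2a1b1a1b1c2b1"
Compressed length: 16

16


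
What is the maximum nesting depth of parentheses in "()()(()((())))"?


Input: "()()(()((())))"
Tracking depth:
  Position 0 '(': depth becomes 1
  Position 1 ')': depth becomes 0
  Position 2 '(': depth becomes 1
  Position 3 ')': depth becomes 0
  Position 4 '(': depth becomes 1
  Position 5 '(': depth becomes 2
  Position 6 ')': depth becomes 1
  Position 7 '(': depth becomes 2
  Position 8 '(': depth becomes 3
  Position 9 '(': depth becomes 4
  Position 10 ')': depth becomes 3
  Position 11 ')': depth becomes 2
  Position 12 ')': depth becomes 1
  Position 13 ')': depth becomes 0
Maximum depth reached: 4

4


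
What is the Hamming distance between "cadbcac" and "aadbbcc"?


Comparing "cadbcac" and "aadbbcc" position by position:
  Position 0: 'c' vs 'a' => differ
  Position 1: 'a' vs 'a' => same
  Position 2: 'd' vs 'd' => same
  Position 3: 'b' vs 'b' => same
  Position 4: 'c' vs 'b' => differ
  Position 5: 'a' vs 'c' => differ
  Position 6: 'c' vs 'c' => same
Total differences (Hamming distance): 3

3


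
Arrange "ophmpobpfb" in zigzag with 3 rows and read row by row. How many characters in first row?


Zigzag "ophmpobpfb" into 3 rows:
Placing characters:
  'o' => row 0
  'p' => row 1
  'h' => row 2
  'm' => row 1
  'p' => row 0
  'o' => row 1
  'b' => row 2
  'p' => row 1
  'f' => row 0
  'b' => row 1
Rows:
  Row 0: "opf"
  Row 1: "pmopb"
  Row 2: "hb"
First row length: 3

3


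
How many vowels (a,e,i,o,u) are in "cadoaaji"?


Input: cadoaaji
Checking each character:
  'c' at position 0: consonant
  'a' at position 1: vowel (running total: 1)
  'd' at position 2: consonant
  'o' at position 3: vowel (running total: 2)
  'a' at position 4: vowel (running total: 3)
  'a' at position 5: vowel (running total: 4)
  'j' at position 6: consonant
  'i' at position 7: vowel (running total: 5)
Total vowels: 5

5


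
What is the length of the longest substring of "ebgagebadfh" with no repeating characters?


Input: "ebgagebadfh"
Sliding window (track last position of each char):
  Position 0 ('e'): window [0,0] length 1 -- new best
  Position 1 ('b'): window [0,1] length 2 -- new best
  Position 2 ('g'): window [0,2] length 3 -- new best
  Position 3 ('a'): window [0,3] length 4 -- new best
  Position 4 ('g'): repeat (last at 2), move window start to 3
  Position 4 ('g'): window [3,4] length 2
  Position 5 ('e'): window [3,5] length 3
  Position 6 ('b'): window [3,6] length 4
  Position 7 ('a'): repeat (last at 3), move window start to 4
  Position 7 ('a'): window [4,7] length 4
  Position 8 ('d'): window [4,8] length 5 -- new best
  Position 9 ('f'): window [4,9] length 6 -- new best
  Position 10 ('h'): window [4,10] length 7 -- new best
Longest substring with no repeats: "gebadfh" with length 7

7


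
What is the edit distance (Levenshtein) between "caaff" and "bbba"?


Computing edit distance: "caaff" -> "bbba"
DP table:
           b    b    b    a
      0    1    2    3    4
  c   1    1    2    3    4
  a   2    2    2    3    3
  a   3    3    3    3    3
  f   4    4    4    4    4
  f   5    5    5    5    5
Edit distance = dp[5][4] = 5

5


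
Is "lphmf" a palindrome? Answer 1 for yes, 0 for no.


Input: lphmf
Reversed: fmhpl
  Compare pos 0 ('l') with pos 4 ('f'): MISMATCH
  Compare pos 1 ('p') with pos 3 ('m'): MISMATCH
Result: not a palindrome

0


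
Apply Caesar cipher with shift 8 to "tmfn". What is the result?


Caesar cipher: shift "tmfn" by 8
  't' (pos 19) + 8 = pos 1 = 'b'
  'm' (pos 12) + 8 = pos 20 = 'u'
  'f' (pos 5) + 8 = pos 13 = 'n'
  'n' (pos 13) + 8 = pos 21 = 'v'
Result: bunv

bunv


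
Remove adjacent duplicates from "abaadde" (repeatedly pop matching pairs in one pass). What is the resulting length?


Input: abaadde
Stack-based adjacent duplicate removal:
  Read 'a': push. Stack: a
  Read 'b': push. Stack: ab
  Read 'a': push. Stack: aba
  Read 'a': matches stack top 'a' => pop. Stack: ab
  Read 'd': push. Stack: abd
  Read 'd': matches stack top 'd' => pop. Stack: ab
  Read 'e': push. Stack: abe
Final stack: "abe" (length 3)

3


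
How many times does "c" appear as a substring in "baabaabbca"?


Searching for "c" in "baabaabbca"
Scanning each position:
  Position 0: "b" => no
  Position 1: "a" => no
  Position 2: "a" => no
  Position 3: "b" => no
  Position 4: "a" => no
  Position 5: "a" => no
  Position 6: "b" => no
  Position 7: "b" => no
  Position 8: "c" => MATCH
  Position 9: "a" => no
Total occurrences: 1

1


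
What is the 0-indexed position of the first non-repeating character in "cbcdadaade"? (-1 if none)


Input: cbcdadaade
Character frequencies:
  'a': 3
  'b': 1
  'c': 2
  'd': 3
  'e': 1
Scanning left to right for freq == 1:
  Position 0 ('c'): freq=2, skip
  Position 1 ('b'): unique! => answer = 1

1


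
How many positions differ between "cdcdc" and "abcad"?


Comparing "cdcdc" and "abcad" position by position:
  Position 0: 'c' vs 'a' => DIFFER
  Position 1: 'd' vs 'b' => DIFFER
  Position 2: 'c' vs 'c' => same
  Position 3: 'd' vs 'a' => DIFFER
  Position 4: 'c' vs 'd' => DIFFER
Positions that differ: 4

4


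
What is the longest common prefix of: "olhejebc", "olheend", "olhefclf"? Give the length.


Words: olhejebc, olheend, olhefclf
  Position 0: all 'o' => match
  Position 1: all 'l' => match
  Position 2: all 'h' => match
  Position 3: all 'e' => match
  Position 4: ('j', 'e', 'f') => mismatch, stop
LCP = "olhe" (length 4)

4


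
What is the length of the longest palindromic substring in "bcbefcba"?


Input: "bcbefcba"
Checking substrings for palindromes:
  [0:3] "bcb" (len 3) => palindrome
Longest palindromic substring: "bcb" with length 3

3


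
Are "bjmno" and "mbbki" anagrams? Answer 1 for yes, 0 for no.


Strings: "bjmno", "mbbki"
Sorted first:  bjmno
Sorted second: bbikm
Differ at position 1: 'j' vs 'b' => not anagrams

0


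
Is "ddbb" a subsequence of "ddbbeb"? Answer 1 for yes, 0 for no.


Check if "ddbb" is a subsequence of "ddbbeb"
Greedy scan:
  Position 0 ('d'): matches sub[0] = 'd'
  Position 1 ('d'): matches sub[1] = 'd'
  Position 2 ('b'): matches sub[2] = 'b'
  Position 3 ('b'): matches sub[3] = 'b'
  Position 4 ('e'): no match needed
  Position 5 ('b'): no match needed
All 4 characters matched => is a subsequence

1


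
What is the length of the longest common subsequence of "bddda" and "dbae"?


LCS of "bddda" and "dbae"
DP table:
           d    b    a    e
      0    0    0    0    0
  b   0    0    1    1    1
  d   0    1    1    1    1
  d   0    1    1    1    1
  d   0    1    1    1    1
  a   0    1    1    2    2
LCS length = dp[5][4] = 2

2


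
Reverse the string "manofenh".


Input: manofenh
Reading characters right to left:
  Position 7: 'h'
  Position 6: 'n'
  Position 5: 'e'
  Position 4: 'f'
  Position 3: 'o'
  Position 2: 'n'
  Position 1: 'a'
  Position 0: 'm'
Reversed: hnefonam

hnefonam


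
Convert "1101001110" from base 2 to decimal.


Input: "1101001110" in base 2
Positional expansion:
  Digit '1' (value 1) x 2^9 = 512
  Digit '1' (value 1) x 2^8 = 256
  Digit '0' (value 0) x 2^7 = 0
  Digit '1' (value 1) x 2^6 = 64
  Digit '0' (value 0) x 2^5 = 0
  Digit '0' (value 0) x 2^4 = 0
  Digit '1' (value 1) x 2^3 = 8
  Digit '1' (value 1) x 2^2 = 4
  Digit '1' (value 1) x 2^1 = 2
  Digit '0' (value 0) x 2^0 = 0
Sum = 846

846


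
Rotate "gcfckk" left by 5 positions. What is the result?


Input: "gcfckk", rotate left by 5
First 5 characters: "gcfck"
Remaining characters: "k"
Concatenate remaining + first: "k" + "gcfck" = "kgcfck"

kgcfck
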